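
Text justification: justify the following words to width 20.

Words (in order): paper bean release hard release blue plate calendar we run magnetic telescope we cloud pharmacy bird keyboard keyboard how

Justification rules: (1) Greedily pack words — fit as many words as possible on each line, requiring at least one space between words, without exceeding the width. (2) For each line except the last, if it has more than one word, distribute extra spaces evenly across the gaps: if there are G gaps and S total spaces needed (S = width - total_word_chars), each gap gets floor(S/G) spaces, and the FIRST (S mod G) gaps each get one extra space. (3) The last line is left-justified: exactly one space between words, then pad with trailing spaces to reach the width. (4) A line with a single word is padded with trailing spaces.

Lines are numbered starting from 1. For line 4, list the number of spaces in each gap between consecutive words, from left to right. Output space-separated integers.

Answer: 9

Derivation:
Line 1: ['paper', 'bean', 'release'] (min_width=18, slack=2)
Line 2: ['hard', 'release', 'blue'] (min_width=17, slack=3)
Line 3: ['plate', 'calendar', 'we'] (min_width=17, slack=3)
Line 4: ['run', 'magnetic'] (min_width=12, slack=8)
Line 5: ['telescope', 'we', 'cloud'] (min_width=18, slack=2)
Line 6: ['pharmacy', 'bird'] (min_width=13, slack=7)
Line 7: ['keyboard', 'keyboard'] (min_width=17, slack=3)
Line 8: ['how'] (min_width=3, slack=17)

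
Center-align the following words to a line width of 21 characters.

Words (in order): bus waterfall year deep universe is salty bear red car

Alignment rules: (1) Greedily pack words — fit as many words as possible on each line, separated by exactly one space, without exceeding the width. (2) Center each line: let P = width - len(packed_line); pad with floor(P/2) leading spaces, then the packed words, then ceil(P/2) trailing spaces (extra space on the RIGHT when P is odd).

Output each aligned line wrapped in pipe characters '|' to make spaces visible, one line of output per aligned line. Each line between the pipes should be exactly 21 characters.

Answer: | bus waterfall year  |
|  deep universe is   |
| salty bear red car  |

Derivation:
Line 1: ['bus', 'waterfall', 'year'] (min_width=18, slack=3)
Line 2: ['deep', 'universe', 'is'] (min_width=16, slack=5)
Line 3: ['salty', 'bear', 'red', 'car'] (min_width=18, slack=3)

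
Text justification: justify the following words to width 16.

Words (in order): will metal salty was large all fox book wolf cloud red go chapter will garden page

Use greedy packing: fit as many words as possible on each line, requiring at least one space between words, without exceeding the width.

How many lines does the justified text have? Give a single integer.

Line 1: ['will', 'metal', 'salty'] (min_width=16, slack=0)
Line 2: ['was', 'large', 'all'] (min_width=13, slack=3)
Line 3: ['fox', 'book', 'wolf'] (min_width=13, slack=3)
Line 4: ['cloud', 'red', 'go'] (min_width=12, slack=4)
Line 5: ['chapter', 'will'] (min_width=12, slack=4)
Line 6: ['garden', 'page'] (min_width=11, slack=5)
Total lines: 6

Answer: 6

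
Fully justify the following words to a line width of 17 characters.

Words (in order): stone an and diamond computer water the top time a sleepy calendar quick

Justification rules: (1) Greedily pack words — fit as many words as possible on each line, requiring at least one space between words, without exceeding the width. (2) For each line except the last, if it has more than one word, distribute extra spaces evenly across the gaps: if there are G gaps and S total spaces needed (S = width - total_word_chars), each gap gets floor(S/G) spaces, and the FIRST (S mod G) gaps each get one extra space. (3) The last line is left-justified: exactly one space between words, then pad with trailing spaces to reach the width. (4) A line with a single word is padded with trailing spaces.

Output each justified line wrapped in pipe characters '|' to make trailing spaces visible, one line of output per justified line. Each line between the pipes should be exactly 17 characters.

Answer: |stone    an   and|
|diamond  computer|
|water   the   top|
|time   a   sleepy|
|calendar quick   |

Derivation:
Line 1: ['stone', 'an', 'and'] (min_width=12, slack=5)
Line 2: ['diamond', 'computer'] (min_width=16, slack=1)
Line 3: ['water', 'the', 'top'] (min_width=13, slack=4)
Line 4: ['time', 'a', 'sleepy'] (min_width=13, slack=4)
Line 5: ['calendar', 'quick'] (min_width=14, slack=3)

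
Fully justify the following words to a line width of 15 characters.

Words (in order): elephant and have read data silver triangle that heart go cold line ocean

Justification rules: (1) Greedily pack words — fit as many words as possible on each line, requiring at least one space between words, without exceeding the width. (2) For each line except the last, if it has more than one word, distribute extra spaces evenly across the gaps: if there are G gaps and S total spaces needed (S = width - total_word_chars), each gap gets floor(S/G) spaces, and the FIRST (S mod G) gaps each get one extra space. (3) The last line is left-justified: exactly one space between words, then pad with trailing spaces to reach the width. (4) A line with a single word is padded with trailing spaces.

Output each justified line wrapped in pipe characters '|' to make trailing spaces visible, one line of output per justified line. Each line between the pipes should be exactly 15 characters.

Answer: |elephant    and|
|have  read data|
|silver triangle|
|that  heart  go|
|cold line ocean|

Derivation:
Line 1: ['elephant', 'and'] (min_width=12, slack=3)
Line 2: ['have', 'read', 'data'] (min_width=14, slack=1)
Line 3: ['silver', 'triangle'] (min_width=15, slack=0)
Line 4: ['that', 'heart', 'go'] (min_width=13, slack=2)
Line 5: ['cold', 'line', 'ocean'] (min_width=15, slack=0)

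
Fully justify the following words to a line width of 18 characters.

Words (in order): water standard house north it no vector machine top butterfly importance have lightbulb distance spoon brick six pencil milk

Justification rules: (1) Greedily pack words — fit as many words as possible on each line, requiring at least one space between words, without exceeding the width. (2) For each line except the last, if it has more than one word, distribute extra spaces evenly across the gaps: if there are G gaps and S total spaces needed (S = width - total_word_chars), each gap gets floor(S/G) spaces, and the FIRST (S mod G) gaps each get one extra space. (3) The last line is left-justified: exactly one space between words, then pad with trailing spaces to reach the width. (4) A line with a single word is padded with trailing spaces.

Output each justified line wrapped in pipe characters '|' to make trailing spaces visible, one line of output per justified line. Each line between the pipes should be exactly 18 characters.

Line 1: ['water', 'standard'] (min_width=14, slack=4)
Line 2: ['house', 'north', 'it', 'no'] (min_width=17, slack=1)
Line 3: ['vector', 'machine', 'top'] (min_width=18, slack=0)
Line 4: ['butterfly'] (min_width=9, slack=9)
Line 5: ['importance', 'have'] (min_width=15, slack=3)
Line 6: ['lightbulb', 'distance'] (min_width=18, slack=0)
Line 7: ['spoon', 'brick', 'six'] (min_width=15, slack=3)
Line 8: ['pencil', 'milk'] (min_width=11, slack=7)

Answer: |water     standard|
|house  north it no|
|vector machine top|
|butterfly         |
|importance    have|
|lightbulb distance|
|spoon   brick  six|
|pencil milk       |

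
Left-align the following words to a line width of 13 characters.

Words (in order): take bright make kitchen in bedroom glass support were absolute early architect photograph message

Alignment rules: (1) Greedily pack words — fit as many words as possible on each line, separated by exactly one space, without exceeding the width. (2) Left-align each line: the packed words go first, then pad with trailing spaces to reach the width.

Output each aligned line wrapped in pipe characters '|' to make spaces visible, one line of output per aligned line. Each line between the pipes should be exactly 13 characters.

Line 1: ['take', 'bright'] (min_width=11, slack=2)
Line 2: ['make', 'kitchen'] (min_width=12, slack=1)
Line 3: ['in', 'bedroom'] (min_width=10, slack=3)
Line 4: ['glass', 'support'] (min_width=13, slack=0)
Line 5: ['were', 'absolute'] (min_width=13, slack=0)
Line 6: ['early'] (min_width=5, slack=8)
Line 7: ['architect'] (min_width=9, slack=4)
Line 8: ['photograph'] (min_width=10, slack=3)
Line 9: ['message'] (min_width=7, slack=6)

Answer: |take bright  |
|make kitchen |
|in bedroom   |
|glass support|
|were absolute|
|early        |
|architect    |
|photograph   |
|message      |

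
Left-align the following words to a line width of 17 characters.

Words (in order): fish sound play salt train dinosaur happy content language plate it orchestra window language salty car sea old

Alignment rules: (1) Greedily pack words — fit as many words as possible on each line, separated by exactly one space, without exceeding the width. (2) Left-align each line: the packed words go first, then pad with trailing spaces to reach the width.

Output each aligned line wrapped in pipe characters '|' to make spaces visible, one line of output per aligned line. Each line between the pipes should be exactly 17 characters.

Answer: |fish sound play  |
|salt train       |
|dinosaur happy   |
|content language |
|plate it         |
|orchestra window |
|language salty   |
|car sea old      |

Derivation:
Line 1: ['fish', 'sound', 'play'] (min_width=15, slack=2)
Line 2: ['salt', 'train'] (min_width=10, slack=7)
Line 3: ['dinosaur', 'happy'] (min_width=14, slack=3)
Line 4: ['content', 'language'] (min_width=16, slack=1)
Line 5: ['plate', 'it'] (min_width=8, slack=9)
Line 6: ['orchestra', 'window'] (min_width=16, slack=1)
Line 7: ['language', 'salty'] (min_width=14, slack=3)
Line 8: ['car', 'sea', 'old'] (min_width=11, slack=6)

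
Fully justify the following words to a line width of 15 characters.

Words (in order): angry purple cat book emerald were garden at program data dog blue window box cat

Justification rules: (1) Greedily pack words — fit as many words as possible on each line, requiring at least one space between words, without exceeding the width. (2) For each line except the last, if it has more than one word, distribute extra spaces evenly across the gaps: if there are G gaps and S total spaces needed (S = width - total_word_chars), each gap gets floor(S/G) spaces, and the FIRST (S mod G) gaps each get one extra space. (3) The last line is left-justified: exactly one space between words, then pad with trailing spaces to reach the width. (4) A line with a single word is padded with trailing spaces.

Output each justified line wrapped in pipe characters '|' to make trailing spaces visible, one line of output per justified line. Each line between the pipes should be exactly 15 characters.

Line 1: ['angry', 'purple'] (min_width=12, slack=3)
Line 2: ['cat', 'book'] (min_width=8, slack=7)
Line 3: ['emerald', 'were'] (min_width=12, slack=3)
Line 4: ['garden', 'at'] (min_width=9, slack=6)
Line 5: ['program', 'data'] (min_width=12, slack=3)
Line 6: ['dog', 'blue', 'window'] (min_width=15, slack=0)
Line 7: ['box', 'cat'] (min_width=7, slack=8)

Answer: |angry    purple|
|cat        book|
|emerald    were|
|garden       at|
|program    data|
|dog blue window|
|box cat        |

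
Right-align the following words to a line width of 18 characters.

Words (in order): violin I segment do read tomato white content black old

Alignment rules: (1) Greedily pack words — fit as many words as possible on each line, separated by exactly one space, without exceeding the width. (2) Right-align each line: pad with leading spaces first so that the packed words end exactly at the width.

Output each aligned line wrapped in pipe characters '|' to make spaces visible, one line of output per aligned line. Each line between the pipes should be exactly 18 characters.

Line 1: ['violin', 'I', 'segment'] (min_width=16, slack=2)
Line 2: ['do', 'read', 'tomato'] (min_width=14, slack=4)
Line 3: ['white', 'content'] (min_width=13, slack=5)
Line 4: ['black', 'old'] (min_width=9, slack=9)

Answer: |  violin I segment|
|    do read tomato|
|     white content|
|         black old|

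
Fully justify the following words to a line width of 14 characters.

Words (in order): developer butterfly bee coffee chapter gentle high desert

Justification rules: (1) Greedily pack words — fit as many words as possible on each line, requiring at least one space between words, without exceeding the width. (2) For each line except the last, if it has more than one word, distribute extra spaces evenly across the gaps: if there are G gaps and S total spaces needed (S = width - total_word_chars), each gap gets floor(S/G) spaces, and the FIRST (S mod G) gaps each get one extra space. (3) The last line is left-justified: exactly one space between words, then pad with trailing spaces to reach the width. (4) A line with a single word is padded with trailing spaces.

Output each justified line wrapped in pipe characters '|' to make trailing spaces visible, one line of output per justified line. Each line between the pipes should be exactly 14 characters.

Line 1: ['developer'] (min_width=9, slack=5)
Line 2: ['butterfly', 'bee'] (min_width=13, slack=1)
Line 3: ['coffee', 'chapter'] (min_width=14, slack=0)
Line 4: ['gentle', 'high'] (min_width=11, slack=3)
Line 5: ['desert'] (min_width=6, slack=8)

Answer: |developer     |
|butterfly  bee|
|coffee chapter|
|gentle    high|
|desert        |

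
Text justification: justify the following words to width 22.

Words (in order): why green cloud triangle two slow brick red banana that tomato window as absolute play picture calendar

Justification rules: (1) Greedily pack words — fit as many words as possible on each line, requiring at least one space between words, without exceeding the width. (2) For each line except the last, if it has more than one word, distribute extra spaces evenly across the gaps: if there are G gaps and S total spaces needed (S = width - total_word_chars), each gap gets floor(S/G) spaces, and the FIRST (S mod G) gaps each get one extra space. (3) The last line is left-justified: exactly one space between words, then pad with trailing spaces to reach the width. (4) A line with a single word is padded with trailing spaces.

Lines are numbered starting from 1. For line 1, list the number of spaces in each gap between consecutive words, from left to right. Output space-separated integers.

Line 1: ['why', 'green', 'cloud'] (min_width=15, slack=7)
Line 2: ['triangle', 'two', 'slow'] (min_width=17, slack=5)
Line 3: ['brick', 'red', 'banana', 'that'] (min_width=21, slack=1)
Line 4: ['tomato', 'window', 'as'] (min_width=16, slack=6)
Line 5: ['absolute', 'play', 'picture'] (min_width=21, slack=1)
Line 6: ['calendar'] (min_width=8, slack=14)

Answer: 5 4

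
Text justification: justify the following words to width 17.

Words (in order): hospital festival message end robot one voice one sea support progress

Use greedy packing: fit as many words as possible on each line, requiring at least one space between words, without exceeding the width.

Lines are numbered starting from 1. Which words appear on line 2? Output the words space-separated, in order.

Line 1: ['hospital', 'festival'] (min_width=17, slack=0)
Line 2: ['message', 'end', 'robot'] (min_width=17, slack=0)
Line 3: ['one', 'voice', 'one', 'sea'] (min_width=17, slack=0)
Line 4: ['support', 'progress'] (min_width=16, slack=1)

Answer: message end robot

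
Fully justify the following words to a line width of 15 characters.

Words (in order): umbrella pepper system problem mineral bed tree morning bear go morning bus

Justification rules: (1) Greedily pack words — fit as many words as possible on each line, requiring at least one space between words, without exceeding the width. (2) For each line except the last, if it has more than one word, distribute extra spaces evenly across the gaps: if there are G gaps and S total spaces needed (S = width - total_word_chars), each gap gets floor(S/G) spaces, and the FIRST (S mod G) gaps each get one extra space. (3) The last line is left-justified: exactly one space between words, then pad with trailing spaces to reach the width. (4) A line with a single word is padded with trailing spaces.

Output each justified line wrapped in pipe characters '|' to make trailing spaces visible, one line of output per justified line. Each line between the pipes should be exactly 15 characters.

Answer: |umbrella pepper|
|system  problem|
|mineral     bed|
|tree    morning|
|bear go morning|
|bus            |

Derivation:
Line 1: ['umbrella', 'pepper'] (min_width=15, slack=0)
Line 2: ['system', 'problem'] (min_width=14, slack=1)
Line 3: ['mineral', 'bed'] (min_width=11, slack=4)
Line 4: ['tree', 'morning'] (min_width=12, slack=3)
Line 5: ['bear', 'go', 'morning'] (min_width=15, slack=0)
Line 6: ['bus'] (min_width=3, slack=12)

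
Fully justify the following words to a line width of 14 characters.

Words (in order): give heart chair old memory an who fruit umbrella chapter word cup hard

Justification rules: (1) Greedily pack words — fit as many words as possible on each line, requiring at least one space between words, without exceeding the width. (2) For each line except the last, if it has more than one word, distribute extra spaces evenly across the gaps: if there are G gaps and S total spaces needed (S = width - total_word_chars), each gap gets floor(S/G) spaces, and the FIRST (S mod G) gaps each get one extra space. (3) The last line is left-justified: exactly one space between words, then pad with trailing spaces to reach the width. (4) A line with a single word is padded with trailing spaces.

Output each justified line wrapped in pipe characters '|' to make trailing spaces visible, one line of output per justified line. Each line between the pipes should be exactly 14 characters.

Answer: |give     heart|
|chair      old|
|memory  an who|
|fruit umbrella|
|chapter   word|
|cup hard      |

Derivation:
Line 1: ['give', 'heart'] (min_width=10, slack=4)
Line 2: ['chair', 'old'] (min_width=9, slack=5)
Line 3: ['memory', 'an', 'who'] (min_width=13, slack=1)
Line 4: ['fruit', 'umbrella'] (min_width=14, slack=0)
Line 5: ['chapter', 'word'] (min_width=12, slack=2)
Line 6: ['cup', 'hard'] (min_width=8, slack=6)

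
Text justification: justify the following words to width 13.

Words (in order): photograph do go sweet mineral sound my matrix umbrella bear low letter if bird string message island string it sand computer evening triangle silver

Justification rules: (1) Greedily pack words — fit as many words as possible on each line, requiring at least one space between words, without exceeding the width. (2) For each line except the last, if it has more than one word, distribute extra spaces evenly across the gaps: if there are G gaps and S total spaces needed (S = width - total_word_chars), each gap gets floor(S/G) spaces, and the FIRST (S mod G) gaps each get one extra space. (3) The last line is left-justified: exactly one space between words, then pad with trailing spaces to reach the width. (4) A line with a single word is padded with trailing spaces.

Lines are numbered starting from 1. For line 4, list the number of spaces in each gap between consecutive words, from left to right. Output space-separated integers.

Line 1: ['photograph', 'do'] (min_width=13, slack=0)
Line 2: ['go', 'sweet'] (min_width=8, slack=5)
Line 3: ['mineral', 'sound'] (min_width=13, slack=0)
Line 4: ['my', 'matrix'] (min_width=9, slack=4)
Line 5: ['umbrella', 'bear'] (min_width=13, slack=0)
Line 6: ['low', 'letter', 'if'] (min_width=13, slack=0)
Line 7: ['bird', 'string'] (min_width=11, slack=2)
Line 8: ['message'] (min_width=7, slack=6)
Line 9: ['island', 'string'] (min_width=13, slack=0)
Line 10: ['it', 'sand'] (min_width=7, slack=6)
Line 11: ['computer'] (min_width=8, slack=5)
Line 12: ['evening'] (min_width=7, slack=6)
Line 13: ['triangle'] (min_width=8, slack=5)
Line 14: ['silver'] (min_width=6, slack=7)

Answer: 5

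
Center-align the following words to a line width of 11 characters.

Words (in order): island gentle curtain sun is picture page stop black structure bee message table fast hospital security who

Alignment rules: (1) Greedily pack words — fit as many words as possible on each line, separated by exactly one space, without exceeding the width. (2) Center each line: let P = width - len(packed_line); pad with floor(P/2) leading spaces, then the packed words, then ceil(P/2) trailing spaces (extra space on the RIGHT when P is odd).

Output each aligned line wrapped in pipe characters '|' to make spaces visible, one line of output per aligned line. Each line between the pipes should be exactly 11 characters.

Line 1: ['island'] (min_width=6, slack=5)
Line 2: ['gentle'] (min_width=6, slack=5)
Line 3: ['curtain', 'sun'] (min_width=11, slack=0)
Line 4: ['is', 'picture'] (min_width=10, slack=1)
Line 5: ['page', 'stop'] (min_width=9, slack=2)
Line 6: ['black'] (min_width=5, slack=6)
Line 7: ['structure'] (min_width=9, slack=2)
Line 8: ['bee', 'message'] (min_width=11, slack=0)
Line 9: ['table', 'fast'] (min_width=10, slack=1)
Line 10: ['hospital'] (min_width=8, slack=3)
Line 11: ['security'] (min_width=8, slack=3)
Line 12: ['who'] (min_width=3, slack=8)

Answer: |  island   |
|  gentle   |
|curtain sun|
|is picture |
| page stop |
|   black   |
| structure |
|bee message|
|table fast |
| hospital  |
| security  |
|    who    |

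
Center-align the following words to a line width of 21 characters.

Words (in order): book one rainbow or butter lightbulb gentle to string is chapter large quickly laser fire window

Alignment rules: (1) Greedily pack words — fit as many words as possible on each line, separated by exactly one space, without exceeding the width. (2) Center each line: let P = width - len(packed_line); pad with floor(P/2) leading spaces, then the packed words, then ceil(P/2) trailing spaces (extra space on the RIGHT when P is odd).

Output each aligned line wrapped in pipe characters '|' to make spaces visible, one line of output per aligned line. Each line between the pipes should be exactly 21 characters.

Line 1: ['book', 'one', 'rainbow', 'or'] (min_width=19, slack=2)
Line 2: ['butter', 'lightbulb'] (min_width=16, slack=5)
Line 3: ['gentle', 'to', 'string', 'is'] (min_width=19, slack=2)
Line 4: ['chapter', 'large', 'quickly'] (min_width=21, slack=0)
Line 5: ['laser', 'fire', 'window'] (min_width=17, slack=4)

Answer: | book one rainbow or |
|  butter lightbulb   |
| gentle to string is |
|chapter large quickly|
|  laser fire window  |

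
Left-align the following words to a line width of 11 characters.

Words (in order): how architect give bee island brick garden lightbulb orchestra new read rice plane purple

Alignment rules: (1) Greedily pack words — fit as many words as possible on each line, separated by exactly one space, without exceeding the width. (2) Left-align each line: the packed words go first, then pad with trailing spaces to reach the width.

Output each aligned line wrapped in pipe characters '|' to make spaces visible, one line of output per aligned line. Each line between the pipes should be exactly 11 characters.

Answer: |how        |
|architect  |
|give bee   |
|island     |
|brick      |
|garden     |
|lightbulb  |
|orchestra  |
|new read   |
|rice plane |
|purple     |

Derivation:
Line 1: ['how'] (min_width=3, slack=8)
Line 2: ['architect'] (min_width=9, slack=2)
Line 3: ['give', 'bee'] (min_width=8, slack=3)
Line 4: ['island'] (min_width=6, slack=5)
Line 5: ['brick'] (min_width=5, slack=6)
Line 6: ['garden'] (min_width=6, slack=5)
Line 7: ['lightbulb'] (min_width=9, slack=2)
Line 8: ['orchestra'] (min_width=9, slack=2)
Line 9: ['new', 'read'] (min_width=8, slack=3)
Line 10: ['rice', 'plane'] (min_width=10, slack=1)
Line 11: ['purple'] (min_width=6, slack=5)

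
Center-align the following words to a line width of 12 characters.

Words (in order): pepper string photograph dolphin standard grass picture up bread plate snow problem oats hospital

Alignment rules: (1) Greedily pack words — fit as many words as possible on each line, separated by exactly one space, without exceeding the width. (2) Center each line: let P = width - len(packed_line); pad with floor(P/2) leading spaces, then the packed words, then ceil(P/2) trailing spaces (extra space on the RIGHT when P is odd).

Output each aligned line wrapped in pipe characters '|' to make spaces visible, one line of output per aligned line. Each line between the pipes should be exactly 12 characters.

Answer: |   pepper   |
|   string   |
| photograph |
|  dolphin   |
|  standard  |
|   grass    |
| picture up |
|bread plate |
|snow problem|
|    oats    |
|  hospital  |

Derivation:
Line 1: ['pepper'] (min_width=6, slack=6)
Line 2: ['string'] (min_width=6, slack=6)
Line 3: ['photograph'] (min_width=10, slack=2)
Line 4: ['dolphin'] (min_width=7, slack=5)
Line 5: ['standard'] (min_width=8, slack=4)
Line 6: ['grass'] (min_width=5, slack=7)
Line 7: ['picture', 'up'] (min_width=10, slack=2)
Line 8: ['bread', 'plate'] (min_width=11, slack=1)
Line 9: ['snow', 'problem'] (min_width=12, slack=0)
Line 10: ['oats'] (min_width=4, slack=8)
Line 11: ['hospital'] (min_width=8, slack=4)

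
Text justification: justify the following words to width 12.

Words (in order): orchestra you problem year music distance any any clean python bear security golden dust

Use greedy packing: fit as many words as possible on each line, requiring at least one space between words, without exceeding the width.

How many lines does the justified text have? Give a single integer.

Answer: 8

Derivation:
Line 1: ['orchestra'] (min_width=9, slack=3)
Line 2: ['you', 'problem'] (min_width=11, slack=1)
Line 3: ['year', 'music'] (min_width=10, slack=2)
Line 4: ['distance', 'any'] (min_width=12, slack=0)
Line 5: ['any', 'clean'] (min_width=9, slack=3)
Line 6: ['python', 'bear'] (min_width=11, slack=1)
Line 7: ['security'] (min_width=8, slack=4)
Line 8: ['golden', 'dust'] (min_width=11, slack=1)
Total lines: 8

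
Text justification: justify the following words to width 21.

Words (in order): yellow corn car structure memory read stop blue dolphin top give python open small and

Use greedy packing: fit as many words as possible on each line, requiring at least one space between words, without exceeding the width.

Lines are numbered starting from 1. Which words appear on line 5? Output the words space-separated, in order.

Line 1: ['yellow', 'corn', 'car'] (min_width=15, slack=6)
Line 2: ['structure', 'memory', 'read'] (min_width=21, slack=0)
Line 3: ['stop', 'blue', 'dolphin', 'top'] (min_width=21, slack=0)
Line 4: ['give', 'python', 'open'] (min_width=16, slack=5)
Line 5: ['small', 'and'] (min_width=9, slack=12)

Answer: small and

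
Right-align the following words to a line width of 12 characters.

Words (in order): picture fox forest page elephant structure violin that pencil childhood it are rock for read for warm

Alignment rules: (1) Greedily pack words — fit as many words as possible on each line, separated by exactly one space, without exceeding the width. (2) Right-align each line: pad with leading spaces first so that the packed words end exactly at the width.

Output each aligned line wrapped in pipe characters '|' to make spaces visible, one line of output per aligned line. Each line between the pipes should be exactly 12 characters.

Answer: | picture fox|
| forest page|
|    elephant|
|   structure|
| violin that|
|      pencil|
|childhood it|
|are rock for|
|    read for|
|        warm|

Derivation:
Line 1: ['picture', 'fox'] (min_width=11, slack=1)
Line 2: ['forest', 'page'] (min_width=11, slack=1)
Line 3: ['elephant'] (min_width=8, slack=4)
Line 4: ['structure'] (min_width=9, slack=3)
Line 5: ['violin', 'that'] (min_width=11, slack=1)
Line 6: ['pencil'] (min_width=6, slack=6)
Line 7: ['childhood', 'it'] (min_width=12, slack=0)
Line 8: ['are', 'rock', 'for'] (min_width=12, slack=0)
Line 9: ['read', 'for'] (min_width=8, slack=4)
Line 10: ['warm'] (min_width=4, slack=8)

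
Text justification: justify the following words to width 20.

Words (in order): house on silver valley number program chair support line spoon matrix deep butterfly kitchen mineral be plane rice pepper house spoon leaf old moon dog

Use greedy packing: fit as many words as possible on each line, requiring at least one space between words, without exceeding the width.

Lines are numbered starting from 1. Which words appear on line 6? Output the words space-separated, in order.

Answer: butterfly kitchen

Derivation:
Line 1: ['house', 'on', 'silver'] (min_width=15, slack=5)
Line 2: ['valley', 'number'] (min_width=13, slack=7)
Line 3: ['program', 'chair'] (min_width=13, slack=7)
Line 4: ['support', 'line', 'spoon'] (min_width=18, slack=2)
Line 5: ['matrix', 'deep'] (min_width=11, slack=9)
Line 6: ['butterfly', 'kitchen'] (min_width=17, slack=3)
Line 7: ['mineral', 'be', 'plane'] (min_width=16, slack=4)
Line 8: ['rice', 'pepper', 'house'] (min_width=17, slack=3)
Line 9: ['spoon', 'leaf', 'old', 'moon'] (min_width=19, slack=1)
Line 10: ['dog'] (min_width=3, slack=17)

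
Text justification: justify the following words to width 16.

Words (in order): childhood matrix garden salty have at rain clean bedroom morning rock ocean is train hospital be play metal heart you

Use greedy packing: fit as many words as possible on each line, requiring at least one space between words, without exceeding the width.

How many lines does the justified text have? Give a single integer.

Answer: 8

Derivation:
Line 1: ['childhood', 'matrix'] (min_width=16, slack=0)
Line 2: ['garden', 'salty'] (min_width=12, slack=4)
Line 3: ['have', 'at', 'rain'] (min_width=12, slack=4)
Line 4: ['clean', 'bedroom'] (min_width=13, slack=3)
Line 5: ['morning', 'rock'] (min_width=12, slack=4)
Line 6: ['ocean', 'is', 'train'] (min_width=14, slack=2)
Line 7: ['hospital', 'be', 'play'] (min_width=16, slack=0)
Line 8: ['metal', 'heart', 'you'] (min_width=15, slack=1)
Total lines: 8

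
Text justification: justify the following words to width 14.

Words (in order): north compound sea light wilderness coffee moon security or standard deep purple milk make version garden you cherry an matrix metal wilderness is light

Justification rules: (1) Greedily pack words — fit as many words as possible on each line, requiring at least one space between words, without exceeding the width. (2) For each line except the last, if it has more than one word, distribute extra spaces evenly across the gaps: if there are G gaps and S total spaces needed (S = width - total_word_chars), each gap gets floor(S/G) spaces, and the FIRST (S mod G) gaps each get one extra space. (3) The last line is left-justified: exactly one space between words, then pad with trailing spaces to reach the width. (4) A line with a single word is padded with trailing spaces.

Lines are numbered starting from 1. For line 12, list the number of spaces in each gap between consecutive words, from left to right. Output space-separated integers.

Line 1: ['north', 'compound'] (min_width=14, slack=0)
Line 2: ['sea', 'light'] (min_width=9, slack=5)
Line 3: ['wilderness'] (min_width=10, slack=4)
Line 4: ['coffee', 'moon'] (min_width=11, slack=3)
Line 5: ['security', 'or'] (min_width=11, slack=3)
Line 6: ['standard', 'deep'] (min_width=13, slack=1)
Line 7: ['purple', 'milk'] (min_width=11, slack=3)
Line 8: ['make', 'version'] (min_width=12, slack=2)
Line 9: ['garden', 'you'] (min_width=10, slack=4)
Line 10: ['cherry', 'an'] (min_width=9, slack=5)
Line 11: ['matrix', 'metal'] (min_width=12, slack=2)
Line 12: ['wilderness', 'is'] (min_width=13, slack=1)
Line 13: ['light'] (min_width=5, slack=9)

Answer: 2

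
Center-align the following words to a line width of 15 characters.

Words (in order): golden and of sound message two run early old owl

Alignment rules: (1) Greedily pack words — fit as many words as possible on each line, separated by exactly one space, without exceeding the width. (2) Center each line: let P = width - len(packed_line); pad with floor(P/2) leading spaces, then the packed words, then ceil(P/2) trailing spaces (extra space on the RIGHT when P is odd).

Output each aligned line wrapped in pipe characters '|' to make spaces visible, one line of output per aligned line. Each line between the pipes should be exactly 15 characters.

Line 1: ['golden', 'and', 'of'] (min_width=13, slack=2)
Line 2: ['sound', 'message'] (min_width=13, slack=2)
Line 3: ['two', 'run', 'early'] (min_width=13, slack=2)
Line 4: ['old', 'owl'] (min_width=7, slack=8)

Answer: | golden and of |
| sound message |
| two run early |
|    old owl    |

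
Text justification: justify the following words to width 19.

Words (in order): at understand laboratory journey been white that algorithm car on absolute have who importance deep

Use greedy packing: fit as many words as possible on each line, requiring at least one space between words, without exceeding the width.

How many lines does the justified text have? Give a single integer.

Line 1: ['at', 'understand'] (min_width=13, slack=6)
Line 2: ['laboratory', 'journey'] (min_width=18, slack=1)
Line 3: ['been', 'white', 'that'] (min_width=15, slack=4)
Line 4: ['algorithm', 'car', 'on'] (min_width=16, slack=3)
Line 5: ['absolute', 'have', 'who'] (min_width=17, slack=2)
Line 6: ['importance', 'deep'] (min_width=15, slack=4)
Total lines: 6

Answer: 6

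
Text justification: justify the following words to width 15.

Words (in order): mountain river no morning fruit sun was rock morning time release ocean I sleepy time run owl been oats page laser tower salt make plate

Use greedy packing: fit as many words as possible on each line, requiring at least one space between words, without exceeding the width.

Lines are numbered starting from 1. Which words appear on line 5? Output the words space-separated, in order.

Line 1: ['mountain', 'river'] (min_width=14, slack=1)
Line 2: ['no', 'morning'] (min_width=10, slack=5)
Line 3: ['fruit', 'sun', 'was'] (min_width=13, slack=2)
Line 4: ['rock', 'morning'] (min_width=12, slack=3)
Line 5: ['time', 'release'] (min_width=12, slack=3)
Line 6: ['ocean', 'I', 'sleepy'] (min_width=14, slack=1)
Line 7: ['time', 'run', 'owl'] (min_width=12, slack=3)
Line 8: ['been', 'oats', 'page'] (min_width=14, slack=1)
Line 9: ['laser', 'tower'] (min_width=11, slack=4)
Line 10: ['salt', 'make', 'plate'] (min_width=15, slack=0)

Answer: time release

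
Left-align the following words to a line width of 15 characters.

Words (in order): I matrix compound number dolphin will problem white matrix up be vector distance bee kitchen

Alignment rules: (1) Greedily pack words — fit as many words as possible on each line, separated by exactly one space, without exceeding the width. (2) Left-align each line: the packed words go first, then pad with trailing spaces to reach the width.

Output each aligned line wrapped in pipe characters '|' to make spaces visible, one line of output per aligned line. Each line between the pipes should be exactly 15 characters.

Line 1: ['I', 'matrix'] (min_width=8, slack=7)
Line 2: ['compound', 'number'] (min_width=15, slack=0)
Line 3: ['dolphin', 'will'] (min_width=12, slack=3)
Line 4: ['problem', 'white'] (min_width=13, slack=2)
Line 5: ['matrix', 'up', 'be'] (min_width=12, slack=3)
Line 6: ['vector', 'distance'] (min_width=15, slack=0)
Line 7: ['bee', 'kitchen'] (min_width=11, slack=4)

Answer: |I matrix       |
|compound number|
|dolphin will   |
|problem white  |
|matrix up be   |
|vector distance|
|bee kitchen    |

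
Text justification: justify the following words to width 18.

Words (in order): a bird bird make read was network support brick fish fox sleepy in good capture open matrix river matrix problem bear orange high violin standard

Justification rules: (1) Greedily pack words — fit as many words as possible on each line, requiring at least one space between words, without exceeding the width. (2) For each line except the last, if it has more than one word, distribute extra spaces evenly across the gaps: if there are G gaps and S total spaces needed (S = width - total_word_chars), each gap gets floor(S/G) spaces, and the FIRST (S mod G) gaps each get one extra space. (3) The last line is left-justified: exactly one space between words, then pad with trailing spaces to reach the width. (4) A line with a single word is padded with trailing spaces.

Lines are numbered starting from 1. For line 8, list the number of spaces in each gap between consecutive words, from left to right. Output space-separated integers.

Line 1: ['a', 'bird', 'bird', 'make'] (min_width=16, slack=2)
Line 2: ['read', 'was', 'network'] (min_width=16, slack=2)
Line 3: ['support', 'brick', 'fish'] (min_width=18, slack=0)
Line 4: ['fox', 'sleepy', 'in', 'good'] (min_width=18, slack=0)
Line 5: ['capture', 'open'] (min_width=12, slack=6)
Line 6: ['matrix', 'river'] (min_width=12, slack=6)
Line 7: ['matrix', 'problem'] (min_width=14, slack=4)
Line 8: ['bear', 'orange', 'high'] (min_width=16, slack=2)
Line 9: ['violin', 'standard'] (min_width=15, slack=3)

Answer: 2 2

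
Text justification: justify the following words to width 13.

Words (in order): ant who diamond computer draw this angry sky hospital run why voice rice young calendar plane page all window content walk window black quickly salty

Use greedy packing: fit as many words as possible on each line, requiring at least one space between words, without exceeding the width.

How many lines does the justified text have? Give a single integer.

Answer: 13

Derivation:
Line 1: ['ant', 'who'] (min_width=7, slack=6)
Line 2: ['diamond'] (min_width=7, slack=6)
Line 3: ['computer', 'draw'] (min_width=13, slack=0)
Line 4: ['this', 'angry'] (min_width=10, slack=3)
Line 5: ['sky', 'hospital'] (min_width=12, slack=1)
Line 6: ['run', 'why', 'voice'] (min_width=13, slack=0)
Line 7: ['rice', 'young'] (min_width=10, slack=3)
Line 8: ['calendar'] (min_width=8, slack=5)
Line 9: ['plane', 'page'] (min_width=10, slack=3)
Line 10: ['all', 'window'] (min_width=10, slack=3)
Line 11: ['content', 'walk'] (min_width=12, slack=1)
Line 12: ['window', 'black'] (min_width=12, slack=1)
Line 13: ['quickly', 'salty'] (min_width=13, slack=0)
Total lines: 13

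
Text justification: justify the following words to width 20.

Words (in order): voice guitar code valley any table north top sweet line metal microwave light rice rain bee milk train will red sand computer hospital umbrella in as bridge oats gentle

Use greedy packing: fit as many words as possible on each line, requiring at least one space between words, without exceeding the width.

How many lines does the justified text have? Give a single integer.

Line 1: ['voice', 'guitar', 'code'] (min_width=17, slack=3)
Line 2: ['valley', 'any', 'table'] (min_width=16, slack=4)
Line 3: ['north', 'top', 'sweet', 'line'] (min_width=20, slack=0)
Line 4: ['metal', 'microwave'] (min_width=15, slack=5)
Line 5: ['light', 'rice', 'rain', 'bee'] (min_width=19, slack=1)
Line 6: ['milk', 'train', 'will', 'red'] (min_width=19, slack=1)
Line 7: ['sand', 'computer'] (min_width=13, slack=7)
Line 8: ['hospital', 'umbrella', 'in'] (min_width=20, slack=0)
Line 9: ['as', 'bridge', 'oats'] (min_width=14, slack=6)
Line 10: ['gentle'] (min_width=6, slack=14)
Total lines: 10

Answer: 10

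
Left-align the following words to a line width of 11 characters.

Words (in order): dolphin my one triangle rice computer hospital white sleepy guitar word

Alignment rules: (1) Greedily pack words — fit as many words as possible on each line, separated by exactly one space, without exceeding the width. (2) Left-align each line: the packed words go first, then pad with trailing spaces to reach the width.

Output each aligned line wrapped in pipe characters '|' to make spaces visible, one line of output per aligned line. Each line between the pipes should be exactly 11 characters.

Answer: |dolphin my |
|one        |
|triangle   |
|rice       |
|computer   |
|hospital   |
|white      |
|sleepy     |
|guitar word|

Derivation:
Line 1: ['dolphin', 'my'] (min_width=10, slack=1)
Line 2: ['one'] (min_width=3, slack=8)
Line 3: ['triangle'] (min_width=8, slack=3)
Line 4: ['rice'] (min_width=4, slack=7)
Line 5: ['computer'] (min_width=8, slack=3)
Line 6: ['hospital'] (min_width=8, slack=3)
Line 7: ['white'] (min_width=5, slack=6)
Line 8: ['sleepy'] (min_width=6, slack=5)
Line 9: ['guitar', 'word'] (min_width=11, slack=0)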